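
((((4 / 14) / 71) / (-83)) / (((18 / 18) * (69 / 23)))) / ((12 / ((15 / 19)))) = -5/4702614 = 0.00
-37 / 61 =-0.61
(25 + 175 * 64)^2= 126000625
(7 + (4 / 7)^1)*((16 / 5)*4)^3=13893632/875 = 15878.44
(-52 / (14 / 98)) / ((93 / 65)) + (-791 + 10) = -96293/93 = -1035.41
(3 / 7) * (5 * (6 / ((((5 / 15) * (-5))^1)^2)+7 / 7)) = 237/35 = 6.77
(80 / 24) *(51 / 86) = 85/43 = 1.98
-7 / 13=-0.54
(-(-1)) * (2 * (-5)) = -10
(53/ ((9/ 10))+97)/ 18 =1403/162 = 8.66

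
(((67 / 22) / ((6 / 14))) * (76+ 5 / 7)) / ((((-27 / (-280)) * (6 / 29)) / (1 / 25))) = 4869158/4455 = 1092.96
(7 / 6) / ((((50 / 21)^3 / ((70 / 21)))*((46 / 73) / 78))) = 20506941/575000 = 35.66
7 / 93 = 0.08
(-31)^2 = 961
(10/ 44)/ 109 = 5/2398 = 0.00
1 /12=0.08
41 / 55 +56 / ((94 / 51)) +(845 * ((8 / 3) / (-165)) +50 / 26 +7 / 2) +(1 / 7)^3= 431889589/18861570 = 22.90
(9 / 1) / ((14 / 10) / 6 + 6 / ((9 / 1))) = 10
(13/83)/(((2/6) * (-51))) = -13/1411 = -0.01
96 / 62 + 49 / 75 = 5119/2325 = 2.20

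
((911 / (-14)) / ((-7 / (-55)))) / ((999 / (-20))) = 501050/48951 = 10.24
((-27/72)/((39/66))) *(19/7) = -627/364 = -1.72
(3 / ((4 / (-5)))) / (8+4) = -5/16 = -0.31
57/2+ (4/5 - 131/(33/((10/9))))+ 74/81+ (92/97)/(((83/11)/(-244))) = -349179427/71734410 = -4.87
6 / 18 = 1/3 = 0.33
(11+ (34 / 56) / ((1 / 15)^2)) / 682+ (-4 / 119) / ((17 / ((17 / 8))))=0.21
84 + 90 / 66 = 939/11 = 85.36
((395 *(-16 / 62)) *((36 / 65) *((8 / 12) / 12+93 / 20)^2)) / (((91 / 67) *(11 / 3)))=-98629762/392925 = -251.01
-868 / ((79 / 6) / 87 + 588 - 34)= -453096/289267 = -1.57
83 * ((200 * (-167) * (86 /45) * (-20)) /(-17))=-953636800/153 = -6232920.26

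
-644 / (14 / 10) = -460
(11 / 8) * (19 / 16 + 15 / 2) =1529/128 = 11.95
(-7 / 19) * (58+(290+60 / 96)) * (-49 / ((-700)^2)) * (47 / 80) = 0.01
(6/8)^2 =9/16 = 0.56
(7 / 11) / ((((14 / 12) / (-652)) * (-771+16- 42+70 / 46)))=0.45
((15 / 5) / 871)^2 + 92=69794981/758641 = 92.00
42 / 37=1.14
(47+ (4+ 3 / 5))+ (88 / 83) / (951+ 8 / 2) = 4090162/79265 = 51.60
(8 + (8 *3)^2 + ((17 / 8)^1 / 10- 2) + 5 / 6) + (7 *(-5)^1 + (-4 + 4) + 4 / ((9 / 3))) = 131851/240 = 549.38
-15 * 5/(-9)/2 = 25/6 = 4.17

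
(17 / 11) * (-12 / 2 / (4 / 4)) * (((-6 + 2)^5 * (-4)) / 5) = -417792/55 = -7596.22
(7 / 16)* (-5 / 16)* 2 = -35/128 = -0.27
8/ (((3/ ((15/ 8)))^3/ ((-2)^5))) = -125/2 = -62.50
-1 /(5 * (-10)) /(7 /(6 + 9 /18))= 13/700 = 0.02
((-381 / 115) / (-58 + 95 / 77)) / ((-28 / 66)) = -46101/335110 = -0.14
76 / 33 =2.30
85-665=-580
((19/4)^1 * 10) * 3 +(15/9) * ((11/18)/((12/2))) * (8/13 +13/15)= 1803809/12636 = 142.75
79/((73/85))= 6715/73 = 91.99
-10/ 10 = -1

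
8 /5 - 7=-27/5 = -5.40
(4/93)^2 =16/8649 = 0.00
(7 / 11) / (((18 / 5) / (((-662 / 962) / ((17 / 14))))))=-81095/809523 = -0.10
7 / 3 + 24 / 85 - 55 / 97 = 2.05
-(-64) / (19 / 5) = 16.84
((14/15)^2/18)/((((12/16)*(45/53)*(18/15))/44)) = 2.79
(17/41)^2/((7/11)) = 3179/11767 = 0.27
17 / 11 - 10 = -8.45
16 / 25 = 0.64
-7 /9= -0.78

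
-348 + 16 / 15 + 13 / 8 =-41437/120 = -345.31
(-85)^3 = -614125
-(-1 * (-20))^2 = -400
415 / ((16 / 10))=2075/8 = 259.38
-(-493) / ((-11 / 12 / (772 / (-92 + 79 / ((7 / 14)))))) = -761192/121 = -6290.84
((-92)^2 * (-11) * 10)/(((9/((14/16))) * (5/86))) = -14012152/9 = -1556905.78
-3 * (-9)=27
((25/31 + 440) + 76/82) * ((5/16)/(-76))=-2807215/1545536 = -1.82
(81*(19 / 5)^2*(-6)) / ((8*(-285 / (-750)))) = -2308.50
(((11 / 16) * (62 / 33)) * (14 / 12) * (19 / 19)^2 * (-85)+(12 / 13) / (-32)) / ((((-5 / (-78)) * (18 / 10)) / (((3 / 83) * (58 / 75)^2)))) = -201704599/8403750 = -24.00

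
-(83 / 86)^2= -6889/7396 = -0.93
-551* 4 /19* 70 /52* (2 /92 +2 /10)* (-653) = 6760509/299 = 22610.40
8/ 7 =1.14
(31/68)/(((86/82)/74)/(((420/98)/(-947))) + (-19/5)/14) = -4937835/36860539 = -0.13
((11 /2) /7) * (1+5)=33/7 = 4.71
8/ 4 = 2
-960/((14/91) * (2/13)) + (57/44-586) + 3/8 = -3620701/88 = -41144.33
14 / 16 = 7/8 = 0.88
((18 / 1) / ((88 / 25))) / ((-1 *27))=-25/132 = -0.19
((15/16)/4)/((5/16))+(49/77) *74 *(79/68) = 41483/748 = 55.46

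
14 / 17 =0.82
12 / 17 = 0.71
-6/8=-3/4 = -0.75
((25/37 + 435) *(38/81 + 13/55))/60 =2533258/494505 = 5.12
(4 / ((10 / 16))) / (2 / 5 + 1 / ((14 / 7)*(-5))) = 64/3 = 21.33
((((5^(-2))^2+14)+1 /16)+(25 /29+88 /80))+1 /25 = 4659189/290000 = 16.07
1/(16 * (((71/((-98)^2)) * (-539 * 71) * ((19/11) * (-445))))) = 49/170486620 = 0.00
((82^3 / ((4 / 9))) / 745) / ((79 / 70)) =17368092/11771 = 1475.50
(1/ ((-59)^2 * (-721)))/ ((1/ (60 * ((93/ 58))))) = -2790/72784229 = 0.00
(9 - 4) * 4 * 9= 180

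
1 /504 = 1/504 = 0.00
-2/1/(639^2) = -2/408321 = 0.00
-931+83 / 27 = -25054/27 = -927.93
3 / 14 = 0.21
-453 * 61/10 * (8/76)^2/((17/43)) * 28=-66540264/30685 = -2168.49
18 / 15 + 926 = 4636/5 = 927.20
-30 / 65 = -0.46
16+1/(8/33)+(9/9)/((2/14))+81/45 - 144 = -4603/40 = -115.08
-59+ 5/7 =-408/7 = -58.29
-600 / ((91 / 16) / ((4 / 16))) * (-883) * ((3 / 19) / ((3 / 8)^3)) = 361676800/5187 = 69727.55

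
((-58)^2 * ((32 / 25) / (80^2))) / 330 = 841/412500 = 0.00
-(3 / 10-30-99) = 1287/10 = 128.70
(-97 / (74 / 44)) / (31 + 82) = -2134/4181 = -0.51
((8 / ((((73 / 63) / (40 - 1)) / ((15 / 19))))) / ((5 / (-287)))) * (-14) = 236933424/1387 = 170824.39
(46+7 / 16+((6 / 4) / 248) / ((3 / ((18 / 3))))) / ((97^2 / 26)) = 299507/2333432 = 0.13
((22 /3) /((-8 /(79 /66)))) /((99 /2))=-79/3564 = -0.02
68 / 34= 2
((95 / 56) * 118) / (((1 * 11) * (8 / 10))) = 28025/1232 = 22.75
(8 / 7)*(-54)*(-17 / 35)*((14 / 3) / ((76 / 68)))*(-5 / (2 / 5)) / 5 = -41616/133 = -312.90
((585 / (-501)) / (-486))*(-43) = -0.10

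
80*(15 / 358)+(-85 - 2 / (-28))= -204431/2506 = -81.58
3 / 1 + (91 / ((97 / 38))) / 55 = 19463/5335 = 3.65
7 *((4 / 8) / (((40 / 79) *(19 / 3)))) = 1659/1520 = 1.09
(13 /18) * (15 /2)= 65/12 = 5.42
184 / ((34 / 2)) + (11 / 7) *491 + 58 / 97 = 9038087/11543 = 782.99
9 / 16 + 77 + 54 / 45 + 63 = 11341/80 = 141.76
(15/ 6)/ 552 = 5/1104 = 0.00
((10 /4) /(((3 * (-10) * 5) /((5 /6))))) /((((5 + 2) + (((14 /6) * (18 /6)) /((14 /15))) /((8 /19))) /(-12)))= 8/1191 = 0.01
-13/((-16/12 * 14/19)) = 741/56 = 13.23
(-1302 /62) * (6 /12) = -21/2 = -10.50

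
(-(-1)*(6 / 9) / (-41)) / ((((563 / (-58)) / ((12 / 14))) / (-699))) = -162168/161581 = -1.00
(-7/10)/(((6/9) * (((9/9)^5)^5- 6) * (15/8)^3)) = 896/28125 = 0.03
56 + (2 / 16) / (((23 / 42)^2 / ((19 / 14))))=119693/2116 = 56.57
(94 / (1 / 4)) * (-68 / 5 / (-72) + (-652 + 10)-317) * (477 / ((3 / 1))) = -859823452/15 = -57321563.47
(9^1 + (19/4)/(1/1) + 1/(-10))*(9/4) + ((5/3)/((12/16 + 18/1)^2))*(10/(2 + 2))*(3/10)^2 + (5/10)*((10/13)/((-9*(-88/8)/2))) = 395383603/12870000 = 30.72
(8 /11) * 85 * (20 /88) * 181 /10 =254.30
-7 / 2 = -3.50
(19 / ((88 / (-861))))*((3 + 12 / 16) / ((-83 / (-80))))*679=-833082075/1826 = -456233.34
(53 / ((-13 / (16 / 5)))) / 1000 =-106/8125 = -0.01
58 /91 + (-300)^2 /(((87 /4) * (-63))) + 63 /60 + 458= 62386897/158340 = 394.01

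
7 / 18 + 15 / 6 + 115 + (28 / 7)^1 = 1097/9 = 121.89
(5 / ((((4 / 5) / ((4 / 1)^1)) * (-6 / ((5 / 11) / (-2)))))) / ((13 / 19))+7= 14387/1716 = 8.38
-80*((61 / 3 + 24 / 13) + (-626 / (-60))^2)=-6132388/585 = -10482.71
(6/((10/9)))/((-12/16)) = -36/5 = -7.20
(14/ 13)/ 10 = 7/65 = 0.11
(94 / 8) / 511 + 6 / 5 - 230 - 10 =-2440301/10220 = -238.78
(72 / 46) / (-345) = -12/2645 = 0.00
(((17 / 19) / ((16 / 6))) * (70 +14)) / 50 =1071/1900 = 0.56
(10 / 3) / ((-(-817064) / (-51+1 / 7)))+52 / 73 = 111496751/156569889 = 0.71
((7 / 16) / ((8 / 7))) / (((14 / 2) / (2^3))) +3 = 55/16 = 3.44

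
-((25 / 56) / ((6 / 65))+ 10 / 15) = -1849/336 = -5.50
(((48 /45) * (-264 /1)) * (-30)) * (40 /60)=5632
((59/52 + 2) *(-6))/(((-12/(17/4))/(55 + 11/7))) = 274329/728 = 376.83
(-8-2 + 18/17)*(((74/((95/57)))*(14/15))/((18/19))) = -1495984/3825 = -391.11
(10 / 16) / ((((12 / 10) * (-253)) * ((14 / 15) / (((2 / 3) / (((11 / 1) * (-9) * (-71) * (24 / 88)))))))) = -125/162960336 = 0.00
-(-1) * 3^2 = 9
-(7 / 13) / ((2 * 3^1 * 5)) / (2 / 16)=-28/195 = -0.14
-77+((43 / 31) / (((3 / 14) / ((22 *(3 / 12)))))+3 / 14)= -53621/1302 = -41.18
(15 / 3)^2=25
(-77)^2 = 5929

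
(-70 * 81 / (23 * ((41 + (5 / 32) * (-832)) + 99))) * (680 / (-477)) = 42840/1219 = 35.14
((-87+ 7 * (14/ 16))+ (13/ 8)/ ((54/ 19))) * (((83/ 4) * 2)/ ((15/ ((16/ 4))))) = -2879353/3240 = -888.69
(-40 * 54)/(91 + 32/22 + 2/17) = -23.33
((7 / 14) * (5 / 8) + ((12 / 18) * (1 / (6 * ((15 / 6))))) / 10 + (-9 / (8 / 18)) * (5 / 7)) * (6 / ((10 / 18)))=-1069539/7000 = -152.79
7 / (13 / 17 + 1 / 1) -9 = -151/30 = -5.03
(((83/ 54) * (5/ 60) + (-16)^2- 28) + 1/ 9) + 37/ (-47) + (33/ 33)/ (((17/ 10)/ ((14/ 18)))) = 118000589/517752 = 227.91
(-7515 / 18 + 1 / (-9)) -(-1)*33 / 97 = -728555/1746 = -417.27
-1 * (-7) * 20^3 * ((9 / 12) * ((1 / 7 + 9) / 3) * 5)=640000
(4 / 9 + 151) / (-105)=-1363/945 = -1.44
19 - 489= -470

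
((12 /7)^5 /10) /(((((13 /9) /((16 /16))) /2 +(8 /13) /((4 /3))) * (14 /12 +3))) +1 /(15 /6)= 407457014/581942375 = 0.70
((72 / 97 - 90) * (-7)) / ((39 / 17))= 26418/97 = 272.35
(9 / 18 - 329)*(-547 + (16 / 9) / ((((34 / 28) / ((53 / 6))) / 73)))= -13304615/102 = -130437.40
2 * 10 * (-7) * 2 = -280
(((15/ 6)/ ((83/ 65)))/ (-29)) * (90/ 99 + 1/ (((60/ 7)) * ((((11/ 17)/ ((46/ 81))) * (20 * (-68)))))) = -25269907/411770304 = -0.06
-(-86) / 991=86/991 = 0.09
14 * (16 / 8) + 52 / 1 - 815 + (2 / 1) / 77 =-56593/77 = -734.97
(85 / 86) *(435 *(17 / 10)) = 125715/172 = 730.90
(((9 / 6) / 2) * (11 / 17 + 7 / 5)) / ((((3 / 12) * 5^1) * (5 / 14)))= 7308/2125 = 3.44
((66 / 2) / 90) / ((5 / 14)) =77/75 = 1.03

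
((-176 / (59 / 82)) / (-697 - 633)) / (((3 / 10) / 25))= 360800/23541 = 15.33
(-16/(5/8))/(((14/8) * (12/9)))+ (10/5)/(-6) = -1187/105 = -11.30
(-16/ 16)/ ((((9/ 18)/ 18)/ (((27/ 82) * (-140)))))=68040/41 = 1659.51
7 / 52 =0.13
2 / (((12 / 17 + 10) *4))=17/364 = 0.05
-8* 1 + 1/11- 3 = -120/11 = -10.91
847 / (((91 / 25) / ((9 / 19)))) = 27225/247 = 110.22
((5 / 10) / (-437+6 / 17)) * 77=-1309/14846 = -0.09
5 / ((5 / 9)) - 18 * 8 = -135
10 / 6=5/3 = 1.67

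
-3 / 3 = -1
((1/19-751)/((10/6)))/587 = -42804/55765 = -0.77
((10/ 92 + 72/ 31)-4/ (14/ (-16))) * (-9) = -629109/9982 = -63.02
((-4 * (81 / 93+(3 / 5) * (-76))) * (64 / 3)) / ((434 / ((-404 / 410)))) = -59753216/6895175 = -8.67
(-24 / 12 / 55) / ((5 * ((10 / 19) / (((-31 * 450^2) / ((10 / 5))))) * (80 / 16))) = 95418/11 = 8674.36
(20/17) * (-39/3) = -15.29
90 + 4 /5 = 454/5 = 90.80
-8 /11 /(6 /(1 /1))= -4/33 = -0.12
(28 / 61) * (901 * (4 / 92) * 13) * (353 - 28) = 106588300/1403 = 75971.70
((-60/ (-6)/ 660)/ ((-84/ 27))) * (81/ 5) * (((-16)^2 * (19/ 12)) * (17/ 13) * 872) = -182513088/5005 = -36466.15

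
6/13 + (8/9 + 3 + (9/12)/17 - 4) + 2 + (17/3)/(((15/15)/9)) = 424807/7956 = 53.39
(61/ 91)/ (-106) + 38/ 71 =362217/684866 = 0.53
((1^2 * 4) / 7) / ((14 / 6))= 12/49 = 0.24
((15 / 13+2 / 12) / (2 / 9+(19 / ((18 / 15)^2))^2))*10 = 222480/2936869 = 0.08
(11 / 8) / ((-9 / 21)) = -77/24 = -3.21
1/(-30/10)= -1/3 = -0.33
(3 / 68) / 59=3/4012 = 0.00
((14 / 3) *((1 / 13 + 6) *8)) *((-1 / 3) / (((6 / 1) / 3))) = -4424/117 = -37.81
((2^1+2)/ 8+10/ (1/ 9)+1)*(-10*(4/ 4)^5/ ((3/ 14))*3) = -12810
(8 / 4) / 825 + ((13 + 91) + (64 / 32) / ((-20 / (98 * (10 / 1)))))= 4952/825 = 6.00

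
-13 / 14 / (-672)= 13/9408 = 0.00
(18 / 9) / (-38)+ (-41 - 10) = -970/19 = -51.05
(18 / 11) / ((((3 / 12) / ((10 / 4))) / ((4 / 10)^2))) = 144/55 = 2.62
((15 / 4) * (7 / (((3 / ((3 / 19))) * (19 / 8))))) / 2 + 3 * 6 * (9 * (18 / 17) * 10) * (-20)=-210533415/6137 = -34305.59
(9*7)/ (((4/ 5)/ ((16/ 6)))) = 210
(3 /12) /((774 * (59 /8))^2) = 4/521345889 = 0.00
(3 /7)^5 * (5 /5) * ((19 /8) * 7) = 4617/19208 = 0.24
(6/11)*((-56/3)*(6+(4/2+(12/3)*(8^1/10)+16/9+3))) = -80528/495 = -162.68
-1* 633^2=-400689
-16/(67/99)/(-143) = 144/871 = 0.17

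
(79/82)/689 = 79/56498 = 0.00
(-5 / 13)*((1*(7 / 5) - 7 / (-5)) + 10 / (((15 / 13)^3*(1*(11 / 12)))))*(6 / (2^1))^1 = -24506/2145 = -11.42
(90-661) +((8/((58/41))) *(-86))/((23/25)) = -733457/667 = -1099.64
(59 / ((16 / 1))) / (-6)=-59/96 = -0.61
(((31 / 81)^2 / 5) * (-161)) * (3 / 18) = -154721/196830 = -0.79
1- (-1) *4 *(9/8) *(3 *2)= 28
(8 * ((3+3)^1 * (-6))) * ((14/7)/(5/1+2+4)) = -576/11 = -52.36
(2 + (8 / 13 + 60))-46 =216/13 = 16.62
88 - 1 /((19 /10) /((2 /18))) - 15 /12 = 59297/684 = 86.69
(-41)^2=1681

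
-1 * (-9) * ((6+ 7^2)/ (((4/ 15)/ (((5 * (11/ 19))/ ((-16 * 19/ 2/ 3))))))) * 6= -3675375/5776 = -636.32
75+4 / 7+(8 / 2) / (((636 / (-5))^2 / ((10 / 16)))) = 75.57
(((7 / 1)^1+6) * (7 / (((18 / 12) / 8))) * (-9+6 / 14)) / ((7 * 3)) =-4160/21 = -198.10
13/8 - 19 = -139/8 = -17.38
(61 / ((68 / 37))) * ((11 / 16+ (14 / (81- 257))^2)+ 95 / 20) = 95148349/526592 = 180.69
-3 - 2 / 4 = -7/2 = -3.50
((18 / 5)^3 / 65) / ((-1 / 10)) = -11664/1625 = -7.18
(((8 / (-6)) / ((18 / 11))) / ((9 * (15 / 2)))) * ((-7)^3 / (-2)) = -7546/3645 = -2.07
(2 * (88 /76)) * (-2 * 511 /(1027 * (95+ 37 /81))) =-910602/37718629 = -0.02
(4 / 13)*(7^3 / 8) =343/26 = 13.19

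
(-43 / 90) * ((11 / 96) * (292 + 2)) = -23177/1440 = -16.10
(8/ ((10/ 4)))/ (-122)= -8/305 = -0.03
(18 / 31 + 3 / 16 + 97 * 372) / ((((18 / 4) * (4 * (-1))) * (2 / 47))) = -280402705/5952 = -47110.67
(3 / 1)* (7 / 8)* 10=105/4 = 26.25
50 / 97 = 0.52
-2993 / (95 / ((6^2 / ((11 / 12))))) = -1292976/1045 = -1237.30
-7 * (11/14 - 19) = 255/2 = 127.50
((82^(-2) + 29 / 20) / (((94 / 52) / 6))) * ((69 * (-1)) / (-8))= 65598507/1580140 = 41.51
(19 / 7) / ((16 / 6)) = 57/56 = 1.02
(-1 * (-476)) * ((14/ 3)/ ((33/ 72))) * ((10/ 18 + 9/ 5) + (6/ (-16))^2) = 5988437/495 = 12097.85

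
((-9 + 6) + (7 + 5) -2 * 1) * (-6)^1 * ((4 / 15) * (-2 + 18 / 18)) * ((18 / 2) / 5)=504/25 = 20.16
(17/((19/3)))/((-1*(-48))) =17/304 = 0.06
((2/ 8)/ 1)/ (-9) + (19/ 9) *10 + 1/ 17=4313/204 = 21.14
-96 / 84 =-8/7 = -1.14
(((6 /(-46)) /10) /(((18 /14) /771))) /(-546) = 0.01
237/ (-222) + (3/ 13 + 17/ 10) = 0.86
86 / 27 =3.19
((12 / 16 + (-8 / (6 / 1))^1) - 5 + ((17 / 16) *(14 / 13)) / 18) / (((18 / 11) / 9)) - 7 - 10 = -177311/3744 = -47.36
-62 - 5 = -67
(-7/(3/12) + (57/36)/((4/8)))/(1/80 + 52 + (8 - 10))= -5960/12003 = -0.50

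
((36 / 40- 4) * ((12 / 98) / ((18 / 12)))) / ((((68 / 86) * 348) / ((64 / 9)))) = -21328/3261195 = -0.01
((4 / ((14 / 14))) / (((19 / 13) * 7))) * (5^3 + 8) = 52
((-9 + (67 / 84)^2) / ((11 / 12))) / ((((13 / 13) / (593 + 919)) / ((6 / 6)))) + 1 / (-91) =-1255411/91 = -13795.73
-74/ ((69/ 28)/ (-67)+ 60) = -138824/112491 = -1.23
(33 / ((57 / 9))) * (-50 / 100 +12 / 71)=-4653/2698 = -1.72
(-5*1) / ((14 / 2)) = -5/7 = -0.71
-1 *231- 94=-325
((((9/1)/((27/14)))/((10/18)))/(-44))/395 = -21/43450 = 0.00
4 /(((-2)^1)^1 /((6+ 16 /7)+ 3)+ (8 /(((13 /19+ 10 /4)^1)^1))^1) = 19118/11161 = 1.71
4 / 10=0.40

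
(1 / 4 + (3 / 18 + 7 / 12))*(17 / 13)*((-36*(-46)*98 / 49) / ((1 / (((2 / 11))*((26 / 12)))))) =18768/11 = 1706.18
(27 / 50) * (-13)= -351/50 = -7.02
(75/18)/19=25/114 = 0.22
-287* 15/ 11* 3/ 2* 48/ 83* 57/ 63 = -280440/913 = -307.16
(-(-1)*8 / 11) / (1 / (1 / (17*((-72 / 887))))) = -887/1683 = -0.53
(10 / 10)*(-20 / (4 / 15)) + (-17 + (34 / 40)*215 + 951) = 1041.75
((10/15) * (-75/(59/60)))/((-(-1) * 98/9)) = -13500/2891 = -4.67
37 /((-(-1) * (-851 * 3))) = -1/69 = -0.01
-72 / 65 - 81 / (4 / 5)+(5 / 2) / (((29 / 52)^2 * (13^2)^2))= -290959129/2842580 = -102.36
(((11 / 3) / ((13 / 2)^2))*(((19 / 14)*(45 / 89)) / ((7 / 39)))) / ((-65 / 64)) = -240768/737009 = -0.33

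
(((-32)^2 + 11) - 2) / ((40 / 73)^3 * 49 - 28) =-401854561/7756476 = -51.81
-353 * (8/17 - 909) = 5452085/17 = 320710.88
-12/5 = -2.40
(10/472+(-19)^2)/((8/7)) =596407/1888 = 315.89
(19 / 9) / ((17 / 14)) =266/153 = 1.74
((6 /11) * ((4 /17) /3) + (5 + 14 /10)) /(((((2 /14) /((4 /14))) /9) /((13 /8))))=176202/935 = 188.45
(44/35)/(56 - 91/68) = 2992/130095 = 0.02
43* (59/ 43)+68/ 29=61.34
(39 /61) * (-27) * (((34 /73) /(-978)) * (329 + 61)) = 2327130/725839 = 3.21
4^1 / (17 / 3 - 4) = 12/5 = 2.40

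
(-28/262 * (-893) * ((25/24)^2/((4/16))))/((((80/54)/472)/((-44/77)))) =-19757625/262 = -75410.78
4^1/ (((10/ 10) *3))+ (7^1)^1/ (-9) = 5/9 = 0.56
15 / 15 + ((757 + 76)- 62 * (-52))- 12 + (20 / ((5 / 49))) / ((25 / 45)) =21994/5 = 4398.80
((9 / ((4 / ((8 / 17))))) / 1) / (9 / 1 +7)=9/136 = 0.07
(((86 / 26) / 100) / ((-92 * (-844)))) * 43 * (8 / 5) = 1849/63089000 = 0.00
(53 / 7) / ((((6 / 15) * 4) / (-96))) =-3180/7 = -454.29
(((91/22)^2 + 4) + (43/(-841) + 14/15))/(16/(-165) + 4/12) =134273891/1443156 = 93.04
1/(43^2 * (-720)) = -1/1331280 = 0.00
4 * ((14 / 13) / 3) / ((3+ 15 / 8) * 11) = 448/16731 = 0.03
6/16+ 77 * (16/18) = 4955/72 = 68.82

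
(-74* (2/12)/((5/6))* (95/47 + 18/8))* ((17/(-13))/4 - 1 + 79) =-120002729/24440 = -4910.10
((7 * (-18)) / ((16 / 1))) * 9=-567/8 = -70.88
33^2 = 1089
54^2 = 2916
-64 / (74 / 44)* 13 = -18304/37 = -494.70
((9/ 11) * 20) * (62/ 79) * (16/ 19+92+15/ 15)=19898280/16511 = 1205.15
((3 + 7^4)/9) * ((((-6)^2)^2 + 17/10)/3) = 15598354/135 = 115543.36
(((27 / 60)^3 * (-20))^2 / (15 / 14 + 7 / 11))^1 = 40920957/21040000 = 1.94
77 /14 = 11/2 = 5.50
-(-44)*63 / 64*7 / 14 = 693/32 = 21.66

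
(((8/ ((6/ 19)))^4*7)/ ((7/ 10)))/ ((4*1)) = 83405440/81 = 1029696.79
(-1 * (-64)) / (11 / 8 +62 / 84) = 10752/355 = 30.29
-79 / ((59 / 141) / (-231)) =2573109/59 = 43612.02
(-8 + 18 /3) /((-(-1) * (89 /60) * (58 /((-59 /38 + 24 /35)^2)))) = -3988227/228276545 = -0.02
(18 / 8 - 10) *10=-155/2 = -77.50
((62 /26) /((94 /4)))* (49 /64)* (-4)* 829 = -1259251/4888 = -257.62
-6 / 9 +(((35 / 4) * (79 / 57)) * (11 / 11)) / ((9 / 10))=13141/1026 = 12.81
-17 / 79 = -0.22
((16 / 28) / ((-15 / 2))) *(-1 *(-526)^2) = 2213408/105 = 21080.08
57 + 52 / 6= 197/3 = 65.67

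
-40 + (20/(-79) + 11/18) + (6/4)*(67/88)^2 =-426961987/11011968 = -38.77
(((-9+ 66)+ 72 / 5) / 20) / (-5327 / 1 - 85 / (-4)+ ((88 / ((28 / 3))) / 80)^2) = -279888/415969711 = 0.00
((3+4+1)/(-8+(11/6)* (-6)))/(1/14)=-112/19 = -5.89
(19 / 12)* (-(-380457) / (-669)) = -803187/892 = -900.43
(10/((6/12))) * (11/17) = 220/17 = 12.94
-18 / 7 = -2.57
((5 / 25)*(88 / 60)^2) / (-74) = -242/41625 = -0.01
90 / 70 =9/7 = 1.29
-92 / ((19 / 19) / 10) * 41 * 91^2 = -312359320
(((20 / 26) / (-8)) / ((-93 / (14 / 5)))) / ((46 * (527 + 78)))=7/67292940 = 0.00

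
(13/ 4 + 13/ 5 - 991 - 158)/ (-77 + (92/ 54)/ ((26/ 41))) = 8024913/521680 = 15.38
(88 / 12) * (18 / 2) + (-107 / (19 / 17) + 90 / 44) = -11575/418 = -27.69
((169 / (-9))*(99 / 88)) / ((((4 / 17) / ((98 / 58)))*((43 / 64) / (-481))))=108602.63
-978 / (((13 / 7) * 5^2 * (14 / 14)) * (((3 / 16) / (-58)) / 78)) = 508247.04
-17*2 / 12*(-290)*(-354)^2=102967980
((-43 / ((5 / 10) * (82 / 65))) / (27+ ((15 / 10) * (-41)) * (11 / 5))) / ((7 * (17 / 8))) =223600/5283957 = 0.04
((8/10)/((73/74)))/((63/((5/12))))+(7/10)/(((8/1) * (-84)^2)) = 94939/17660160 = 0.01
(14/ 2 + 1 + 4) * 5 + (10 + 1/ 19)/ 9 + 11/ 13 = 137744/2223 = 61.96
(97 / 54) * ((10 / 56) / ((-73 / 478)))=-115915/55188 = -2.10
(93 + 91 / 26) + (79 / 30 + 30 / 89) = 132793/1335 = 99.47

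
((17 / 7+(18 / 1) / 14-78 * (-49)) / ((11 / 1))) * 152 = 4070560/77 = 52864.42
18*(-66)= -1188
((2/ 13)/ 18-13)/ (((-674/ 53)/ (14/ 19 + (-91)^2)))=111196120/13143 = 8460.48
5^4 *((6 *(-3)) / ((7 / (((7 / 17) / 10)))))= -1125/17 = -66.18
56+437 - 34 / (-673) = 493.05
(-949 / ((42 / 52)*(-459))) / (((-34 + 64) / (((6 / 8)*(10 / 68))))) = 12337/1310904 = 0.01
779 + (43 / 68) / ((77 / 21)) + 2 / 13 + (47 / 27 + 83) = 226859075/262548 = 864.07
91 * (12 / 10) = 546/5 = 109.20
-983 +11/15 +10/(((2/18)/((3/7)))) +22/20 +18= -924.60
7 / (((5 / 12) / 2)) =168/5 = 33.60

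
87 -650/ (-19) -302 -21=-3834/19 = -201.79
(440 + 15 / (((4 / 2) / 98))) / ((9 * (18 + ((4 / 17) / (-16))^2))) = 5433200/749097 = 7.25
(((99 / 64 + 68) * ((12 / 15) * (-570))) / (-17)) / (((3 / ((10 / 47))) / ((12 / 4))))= 1268535/3196 = 396.91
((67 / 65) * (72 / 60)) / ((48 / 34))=1139/1300 = 0.88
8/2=4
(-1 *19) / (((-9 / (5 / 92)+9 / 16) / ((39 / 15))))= 3952/13203 = 0.30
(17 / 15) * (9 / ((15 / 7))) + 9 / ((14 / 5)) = 2791/350 = 7.97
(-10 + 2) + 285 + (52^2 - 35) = 2946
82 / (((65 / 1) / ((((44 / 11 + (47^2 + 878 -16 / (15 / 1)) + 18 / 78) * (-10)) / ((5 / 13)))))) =-98823448/975 = -101357.38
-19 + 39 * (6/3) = 59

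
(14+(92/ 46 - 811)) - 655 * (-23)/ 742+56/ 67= -38471723/49714 = -773.86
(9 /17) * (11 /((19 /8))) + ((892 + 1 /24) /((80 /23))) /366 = 715601701/226978560 = 3.15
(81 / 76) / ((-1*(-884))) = 81/67184 = 0.00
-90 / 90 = -1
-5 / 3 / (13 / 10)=-50/39 = -1.28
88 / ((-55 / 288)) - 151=-3059/5 = -611.80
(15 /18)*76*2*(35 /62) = 6650/93 = 71.51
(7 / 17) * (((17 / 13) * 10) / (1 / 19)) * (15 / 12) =3325/26 = 127.88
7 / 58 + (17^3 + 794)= 331013/58 = 5707.12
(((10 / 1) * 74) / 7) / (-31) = -740/217 = -3.41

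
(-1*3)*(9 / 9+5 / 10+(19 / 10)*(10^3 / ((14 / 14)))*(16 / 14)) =-91263/14 = -6518.79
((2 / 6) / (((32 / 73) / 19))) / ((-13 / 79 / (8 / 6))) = -109573/936 = -117.07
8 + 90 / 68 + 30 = 1337/34 = 39.32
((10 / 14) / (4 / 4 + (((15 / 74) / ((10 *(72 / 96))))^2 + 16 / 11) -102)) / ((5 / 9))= -0.01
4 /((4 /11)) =11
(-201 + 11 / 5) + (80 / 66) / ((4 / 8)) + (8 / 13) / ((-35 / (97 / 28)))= -20646476/105105 = -196.44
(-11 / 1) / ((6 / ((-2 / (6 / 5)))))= 55/18 = 3.06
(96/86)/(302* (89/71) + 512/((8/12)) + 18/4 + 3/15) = 34080/35148071 = 0.00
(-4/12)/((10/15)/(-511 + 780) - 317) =269/255817 = 0.00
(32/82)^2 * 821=210176/1681 = 125.03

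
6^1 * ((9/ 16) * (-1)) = -27/8 = -3.38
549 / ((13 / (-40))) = -21960/13 = -1689.23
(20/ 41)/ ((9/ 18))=40/41 = 0.98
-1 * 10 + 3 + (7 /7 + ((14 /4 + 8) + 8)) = 27/2 = 13.50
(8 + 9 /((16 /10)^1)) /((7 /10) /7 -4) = -545/156 = -3.49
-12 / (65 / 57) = -684/65 = -10.52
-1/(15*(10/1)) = -1/150 = -0.01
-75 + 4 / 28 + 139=449/7 = 64.14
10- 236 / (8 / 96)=-2822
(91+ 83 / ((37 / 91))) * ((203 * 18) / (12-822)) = -147784/111 = -1331.39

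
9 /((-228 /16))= -12/19 = -0.63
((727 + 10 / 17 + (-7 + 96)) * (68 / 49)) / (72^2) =6941/31752 = 0.22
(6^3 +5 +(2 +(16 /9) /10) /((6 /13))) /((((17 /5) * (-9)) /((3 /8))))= -2.77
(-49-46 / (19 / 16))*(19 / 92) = -1667/92 = -18.12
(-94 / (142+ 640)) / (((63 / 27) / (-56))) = 1128/391 = 2.88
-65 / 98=-0.66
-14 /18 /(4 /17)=-119/36 = -3.31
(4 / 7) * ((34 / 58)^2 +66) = 223180/5887 = 37.91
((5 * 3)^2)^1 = 225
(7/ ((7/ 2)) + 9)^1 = 11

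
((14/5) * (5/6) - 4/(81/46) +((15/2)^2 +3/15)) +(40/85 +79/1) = 3744953/27540 = 135.98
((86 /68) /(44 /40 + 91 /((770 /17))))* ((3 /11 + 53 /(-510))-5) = -1165429/593028 = -1.97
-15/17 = -0.88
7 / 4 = 1.75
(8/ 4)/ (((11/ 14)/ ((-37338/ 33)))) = -348488/121 = -2880.07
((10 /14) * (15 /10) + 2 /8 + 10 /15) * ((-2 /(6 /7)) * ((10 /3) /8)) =-835/432 = -1.93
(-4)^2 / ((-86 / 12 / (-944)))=90624/43 = 2107.53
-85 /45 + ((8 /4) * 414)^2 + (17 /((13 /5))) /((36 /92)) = 26738354/39 = 685598.82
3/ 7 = 0.43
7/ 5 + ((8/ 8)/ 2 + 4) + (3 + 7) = 159/10 = 15.90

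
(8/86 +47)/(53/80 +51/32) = 324000/15523 = 20.87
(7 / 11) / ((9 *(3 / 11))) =7/27 = 0.26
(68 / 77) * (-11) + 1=-61/7 = -8.71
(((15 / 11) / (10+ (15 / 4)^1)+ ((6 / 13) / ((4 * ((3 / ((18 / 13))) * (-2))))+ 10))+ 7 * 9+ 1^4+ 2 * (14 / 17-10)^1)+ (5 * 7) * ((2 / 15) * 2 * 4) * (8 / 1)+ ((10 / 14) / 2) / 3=862664234/2433431 = 354.51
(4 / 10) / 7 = 2/35 = 0.06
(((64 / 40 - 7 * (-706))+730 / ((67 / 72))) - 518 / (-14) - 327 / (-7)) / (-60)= -1135721/11725 = -96.86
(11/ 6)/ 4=11/24 = 0.46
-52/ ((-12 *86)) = 13/258 = 0.05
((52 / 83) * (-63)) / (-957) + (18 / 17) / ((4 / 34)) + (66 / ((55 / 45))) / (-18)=159954/26477 = 6.04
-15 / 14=-1.07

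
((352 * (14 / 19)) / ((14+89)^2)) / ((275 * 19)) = 448/95746225 = 0.00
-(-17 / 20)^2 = -0.72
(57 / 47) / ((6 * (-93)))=-19/8742 = 0.00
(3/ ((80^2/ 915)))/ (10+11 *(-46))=-549/634880 = 0.00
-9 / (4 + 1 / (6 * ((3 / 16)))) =-81/44 = -1.84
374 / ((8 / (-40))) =-1870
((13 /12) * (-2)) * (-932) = 2019.33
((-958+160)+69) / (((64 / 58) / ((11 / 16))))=-232551/512 = -454.20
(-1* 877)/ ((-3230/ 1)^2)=-877/10432900 = 0.00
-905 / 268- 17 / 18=-4.32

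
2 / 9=0.22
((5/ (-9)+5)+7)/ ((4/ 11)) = 1133/36 = 31.47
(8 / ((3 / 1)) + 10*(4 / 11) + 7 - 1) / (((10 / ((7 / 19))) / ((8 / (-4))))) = -2842/3135 = -0.91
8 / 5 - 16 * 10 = -792/5 = -158.40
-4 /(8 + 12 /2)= -2/7 = -0.29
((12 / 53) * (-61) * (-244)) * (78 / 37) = 13931424/1961 = 7104.24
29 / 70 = 0.41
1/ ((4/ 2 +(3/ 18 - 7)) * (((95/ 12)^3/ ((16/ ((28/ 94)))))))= -3898368/174047125 = -0.02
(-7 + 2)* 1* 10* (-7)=350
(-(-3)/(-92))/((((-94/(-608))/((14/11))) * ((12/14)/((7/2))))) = -13034/11891 = -1.10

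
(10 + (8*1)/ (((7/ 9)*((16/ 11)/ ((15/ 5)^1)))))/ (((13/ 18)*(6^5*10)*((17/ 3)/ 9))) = 437/495040 = 0.00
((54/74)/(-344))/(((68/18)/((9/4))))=-2187/1731008 = 0.00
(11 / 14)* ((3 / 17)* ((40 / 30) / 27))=22/3213 = 0.01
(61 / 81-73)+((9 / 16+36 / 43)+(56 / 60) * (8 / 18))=-19625281/278640 = -70.43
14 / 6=7/3 = 2.33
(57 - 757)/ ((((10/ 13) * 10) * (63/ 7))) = -91/9 = -10.11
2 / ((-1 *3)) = -2/3 = -0.67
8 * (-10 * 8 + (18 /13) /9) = -8304/13 = -638.77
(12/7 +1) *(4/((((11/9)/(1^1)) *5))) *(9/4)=1539/385 = 4.00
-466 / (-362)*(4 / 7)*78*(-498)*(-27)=977470416/1267 = 771484.15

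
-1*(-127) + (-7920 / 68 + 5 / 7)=1338/119 = 11.24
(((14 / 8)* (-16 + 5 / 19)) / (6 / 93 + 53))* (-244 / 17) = 565409/75905 = 7.45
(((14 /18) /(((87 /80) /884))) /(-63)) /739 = -70720/5207733 = -0.01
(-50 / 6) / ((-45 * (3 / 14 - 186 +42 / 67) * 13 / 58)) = -272020/60961329 = 0.00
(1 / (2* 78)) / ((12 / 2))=1/936 = 0.00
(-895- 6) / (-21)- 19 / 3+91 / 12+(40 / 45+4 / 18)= 45.27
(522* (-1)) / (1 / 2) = -1044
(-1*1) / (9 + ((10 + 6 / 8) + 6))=-4/103 = -0.04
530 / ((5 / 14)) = 1484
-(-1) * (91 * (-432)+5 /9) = -353803/9 = -39311.44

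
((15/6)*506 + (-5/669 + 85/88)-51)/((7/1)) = 71527033/412104 = 173.57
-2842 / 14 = -203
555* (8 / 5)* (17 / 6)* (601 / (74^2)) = 10217/37 = 276.14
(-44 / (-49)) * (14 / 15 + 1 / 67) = 41932/49245 = 0.85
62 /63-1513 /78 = -30161/1638 = -18.41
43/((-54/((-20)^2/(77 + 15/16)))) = -3200/783 = -4.09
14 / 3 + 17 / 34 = 31/6 = 5.17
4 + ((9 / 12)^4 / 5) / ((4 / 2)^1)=10321/2560 = 4.03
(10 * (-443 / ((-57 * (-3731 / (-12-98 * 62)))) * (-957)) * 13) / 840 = -215084474/114513 = -1878.25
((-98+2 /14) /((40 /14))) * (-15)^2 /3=-10275/4 = -2568.75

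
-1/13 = -0.08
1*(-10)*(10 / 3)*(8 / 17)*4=-3200/51 = -62.75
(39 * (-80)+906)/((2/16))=-17712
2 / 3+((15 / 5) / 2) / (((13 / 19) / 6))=539/39 = 13.82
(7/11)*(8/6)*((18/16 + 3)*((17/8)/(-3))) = -119/48 = -2.48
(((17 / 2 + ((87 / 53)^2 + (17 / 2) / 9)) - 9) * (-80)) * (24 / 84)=-12697120/176967 = -71.75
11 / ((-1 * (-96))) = 11/96 = 0.11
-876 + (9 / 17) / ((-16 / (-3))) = -238245/272 = -875.90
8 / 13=0.62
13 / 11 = 1.18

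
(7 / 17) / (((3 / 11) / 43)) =3311/51 = 64.92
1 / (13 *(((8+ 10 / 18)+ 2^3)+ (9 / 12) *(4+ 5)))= 36/10907 = 0.00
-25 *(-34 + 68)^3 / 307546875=-39304/12301875 = 0.00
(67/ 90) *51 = 1139/30 = 37.97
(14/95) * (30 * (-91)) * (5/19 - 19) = 2721264/361 = 7538.13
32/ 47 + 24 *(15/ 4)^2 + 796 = 106613/94 = 1134.18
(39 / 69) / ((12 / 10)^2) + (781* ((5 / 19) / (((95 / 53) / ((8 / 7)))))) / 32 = 4694813/1046178 = 4.49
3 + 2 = 5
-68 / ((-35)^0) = -68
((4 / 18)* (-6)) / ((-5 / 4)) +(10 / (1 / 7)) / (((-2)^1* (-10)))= 137/30 = 4.57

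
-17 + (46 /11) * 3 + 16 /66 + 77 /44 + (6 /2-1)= -61/132 = -0.46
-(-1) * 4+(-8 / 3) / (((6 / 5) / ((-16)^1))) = 356/9 = 39.56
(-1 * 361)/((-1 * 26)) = 361/26 = 13.88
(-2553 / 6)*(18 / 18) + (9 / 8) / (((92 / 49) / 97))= -270391/736 = -367.38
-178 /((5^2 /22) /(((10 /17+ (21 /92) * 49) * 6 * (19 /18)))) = -342500213/29325 = -11679.46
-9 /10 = -0.90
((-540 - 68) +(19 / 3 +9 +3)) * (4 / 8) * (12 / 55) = -3538/55 = -64.33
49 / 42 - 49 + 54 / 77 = -21775/462 = -47.13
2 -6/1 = -4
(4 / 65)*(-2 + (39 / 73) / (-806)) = -3622/29419 = -0.12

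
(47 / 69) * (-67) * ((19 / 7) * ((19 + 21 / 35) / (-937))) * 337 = 282282658/323265 = 873.22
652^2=425104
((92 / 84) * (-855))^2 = 42968025/49 = 876898.47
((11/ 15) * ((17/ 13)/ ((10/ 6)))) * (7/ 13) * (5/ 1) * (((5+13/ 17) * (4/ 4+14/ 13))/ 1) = 203742/10985 = 18.55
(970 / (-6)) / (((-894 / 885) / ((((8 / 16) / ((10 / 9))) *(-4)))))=-85845/298 = -288.07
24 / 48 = 1/2 = 0.50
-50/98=-25/49 = -0.51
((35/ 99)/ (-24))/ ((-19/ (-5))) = -175/45144 = 0.00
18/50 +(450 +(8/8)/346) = 3895639/8650 = 450.36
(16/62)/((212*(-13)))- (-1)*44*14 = 13157142/21359 = 616.00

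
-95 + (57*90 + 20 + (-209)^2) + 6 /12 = 48736.50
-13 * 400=-5200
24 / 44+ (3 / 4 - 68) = -2935/44 = -66.70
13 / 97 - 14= -13.87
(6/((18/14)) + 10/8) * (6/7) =71/14 = 5.07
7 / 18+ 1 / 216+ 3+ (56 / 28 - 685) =-146795/216 = -679.61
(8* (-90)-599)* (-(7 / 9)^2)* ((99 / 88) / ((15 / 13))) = 840203/1080 = 777.97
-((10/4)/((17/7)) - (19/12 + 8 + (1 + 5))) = 2969/204 = 14.55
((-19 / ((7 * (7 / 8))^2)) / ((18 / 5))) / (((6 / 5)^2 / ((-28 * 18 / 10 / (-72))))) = -1900/27783 = -0.07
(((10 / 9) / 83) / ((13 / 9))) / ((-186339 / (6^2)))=-120/67019927 = 0.00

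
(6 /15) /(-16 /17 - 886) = -17/37695 = 0.00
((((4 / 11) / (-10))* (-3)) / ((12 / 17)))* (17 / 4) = 289/440 = 0.66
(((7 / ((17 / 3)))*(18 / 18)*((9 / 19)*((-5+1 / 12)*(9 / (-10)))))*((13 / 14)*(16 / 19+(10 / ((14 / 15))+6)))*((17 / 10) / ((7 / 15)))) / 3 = 51.26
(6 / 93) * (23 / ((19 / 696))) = 54.36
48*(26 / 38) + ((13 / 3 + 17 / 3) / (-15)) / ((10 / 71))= 8011/285 = 28.11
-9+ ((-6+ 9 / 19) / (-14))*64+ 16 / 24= 965/57 = 16.93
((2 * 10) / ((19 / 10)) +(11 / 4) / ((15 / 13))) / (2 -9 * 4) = -0.38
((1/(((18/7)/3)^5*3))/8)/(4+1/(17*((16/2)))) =285719/12713760 = 0.02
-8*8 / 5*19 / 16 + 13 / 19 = -1379/95 = -14.52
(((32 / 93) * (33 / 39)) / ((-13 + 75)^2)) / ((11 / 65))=40/89373 = 0.00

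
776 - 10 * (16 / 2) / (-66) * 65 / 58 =743932/957 = 777.36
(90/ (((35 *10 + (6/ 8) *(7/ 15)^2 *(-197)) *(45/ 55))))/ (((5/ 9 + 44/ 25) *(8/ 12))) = 11137500/49675787 = 0.22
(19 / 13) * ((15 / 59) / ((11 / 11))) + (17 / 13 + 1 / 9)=12359/6903 = 1.79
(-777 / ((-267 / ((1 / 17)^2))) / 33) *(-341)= -8029/77163 = -0.10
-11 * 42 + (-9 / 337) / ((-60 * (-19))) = -59163723/128060 = -462.00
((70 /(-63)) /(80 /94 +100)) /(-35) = 47/149310 = 0.00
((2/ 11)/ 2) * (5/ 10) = 1/22 = 0.05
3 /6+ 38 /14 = 45/14 = 3.21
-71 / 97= -0.73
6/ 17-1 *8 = -130/17 = -7.65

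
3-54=-51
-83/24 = -3.46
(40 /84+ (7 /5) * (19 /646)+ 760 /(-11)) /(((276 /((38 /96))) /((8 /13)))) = -51164777/845404560 = -0.06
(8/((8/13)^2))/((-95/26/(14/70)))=-2197/1900 = -1.16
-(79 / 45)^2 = -6241/2025 = -3.08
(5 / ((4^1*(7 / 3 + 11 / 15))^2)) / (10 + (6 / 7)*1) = 7875/2573056 = 0.00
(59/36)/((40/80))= 59/18 = 3.28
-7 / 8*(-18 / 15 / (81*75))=7/40500 = 0.00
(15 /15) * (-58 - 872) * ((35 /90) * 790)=-857150/3 = -285716.67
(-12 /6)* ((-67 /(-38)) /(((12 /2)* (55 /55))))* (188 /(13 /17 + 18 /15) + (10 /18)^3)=-56.34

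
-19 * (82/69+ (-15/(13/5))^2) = -7637677/11661 = -654.98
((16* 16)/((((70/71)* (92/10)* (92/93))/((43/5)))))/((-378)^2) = 378572/220458105 = 0.00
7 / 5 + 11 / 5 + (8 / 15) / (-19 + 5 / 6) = 1946/545 = 3.57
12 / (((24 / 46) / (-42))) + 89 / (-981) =-947735/981 = -966.09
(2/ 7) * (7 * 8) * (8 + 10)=288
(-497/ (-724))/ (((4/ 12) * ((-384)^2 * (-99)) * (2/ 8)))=-497/880754688 = 0.00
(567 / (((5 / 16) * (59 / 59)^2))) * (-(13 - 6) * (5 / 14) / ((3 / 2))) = -3024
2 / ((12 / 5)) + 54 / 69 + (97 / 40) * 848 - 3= 2055.02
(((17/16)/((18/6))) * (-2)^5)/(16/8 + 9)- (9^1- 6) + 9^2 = 2540/33 = 76.97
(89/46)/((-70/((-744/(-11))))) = -16554/8855 = -1.87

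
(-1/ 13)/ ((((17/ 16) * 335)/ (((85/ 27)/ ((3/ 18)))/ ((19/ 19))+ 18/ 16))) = -2882/666315 = 0.00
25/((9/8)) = 200/9 = 22.22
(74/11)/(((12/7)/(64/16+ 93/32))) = 57239/2112 = 27.10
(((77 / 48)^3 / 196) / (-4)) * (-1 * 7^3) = 3195731/1769472 = 1.81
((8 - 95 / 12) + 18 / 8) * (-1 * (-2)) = 14/3 = 4.67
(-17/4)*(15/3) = -85/4 = -21.25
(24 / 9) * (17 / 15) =136/45 = 3.02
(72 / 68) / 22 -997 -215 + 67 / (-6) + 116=-1242187/1122 = -1107.12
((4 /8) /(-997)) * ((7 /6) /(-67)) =7/801588 = 0.00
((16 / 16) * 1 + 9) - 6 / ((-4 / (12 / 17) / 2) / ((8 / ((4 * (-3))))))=146/17 = 8.59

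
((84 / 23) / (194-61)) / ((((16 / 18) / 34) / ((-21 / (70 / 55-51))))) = 106029/239039 = 0.44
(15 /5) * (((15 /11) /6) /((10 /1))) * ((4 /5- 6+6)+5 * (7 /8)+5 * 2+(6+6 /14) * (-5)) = -14253/12320 = -1.16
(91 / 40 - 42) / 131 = -1589/5240 = -0.30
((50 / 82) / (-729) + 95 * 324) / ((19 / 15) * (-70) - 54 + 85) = -533.76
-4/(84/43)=-43/21 = -2.05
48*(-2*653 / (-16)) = 3918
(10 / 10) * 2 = 2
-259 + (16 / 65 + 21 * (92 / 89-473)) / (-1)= 55837086/5785 = 9652.05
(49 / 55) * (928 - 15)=4067/5 = 813.40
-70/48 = -35/24 = -1.46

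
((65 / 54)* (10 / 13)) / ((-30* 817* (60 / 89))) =-89/1588248 = 0.00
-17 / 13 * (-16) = 272/13 = 20.92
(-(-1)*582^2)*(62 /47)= 21000888/47 = 446827.40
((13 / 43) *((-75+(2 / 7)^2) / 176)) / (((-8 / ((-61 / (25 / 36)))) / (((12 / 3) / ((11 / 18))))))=-235799343/25494700 = -9.25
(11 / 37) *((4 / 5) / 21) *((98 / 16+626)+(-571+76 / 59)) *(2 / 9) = 324049/2062935 = 0.16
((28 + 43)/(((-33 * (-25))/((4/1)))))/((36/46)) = 3266/7425 = 0.44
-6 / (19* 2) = -3/19 = -0.16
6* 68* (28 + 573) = 245208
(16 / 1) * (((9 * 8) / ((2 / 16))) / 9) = 1024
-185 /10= -37/2 = -18.50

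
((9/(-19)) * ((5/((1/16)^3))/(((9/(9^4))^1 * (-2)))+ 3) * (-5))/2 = -8840080.66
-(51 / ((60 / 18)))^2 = -23409/100 = -234.09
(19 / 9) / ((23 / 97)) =1843/207 = 8.90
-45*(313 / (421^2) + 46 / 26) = -183627540/2304133 = -79.69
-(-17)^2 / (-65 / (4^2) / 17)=78608/65 = 1209.35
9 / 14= 0.64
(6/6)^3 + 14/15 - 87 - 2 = -1306/15 = -87.07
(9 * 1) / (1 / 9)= 81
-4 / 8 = -1/2 = -0.50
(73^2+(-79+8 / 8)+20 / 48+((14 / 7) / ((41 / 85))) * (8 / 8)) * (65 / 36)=168072905/17712 = 9489.21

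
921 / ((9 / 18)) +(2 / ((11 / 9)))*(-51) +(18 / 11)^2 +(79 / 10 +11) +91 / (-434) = 33382277/18755 = 1779.91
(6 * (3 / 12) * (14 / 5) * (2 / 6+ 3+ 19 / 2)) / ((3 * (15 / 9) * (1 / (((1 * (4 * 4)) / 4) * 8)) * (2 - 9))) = -1232/25 = -49.28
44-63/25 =1037/25 = 41.48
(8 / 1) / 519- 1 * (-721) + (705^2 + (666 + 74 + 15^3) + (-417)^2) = 350714258/519 = 675750.02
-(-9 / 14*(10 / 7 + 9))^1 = 657/98 = 6.70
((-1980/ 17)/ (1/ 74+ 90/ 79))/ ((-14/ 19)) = 109963260/801941 = 137.12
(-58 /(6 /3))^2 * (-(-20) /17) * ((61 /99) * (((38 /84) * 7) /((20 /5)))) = 4873595/10098 = 482.63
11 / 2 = 5.50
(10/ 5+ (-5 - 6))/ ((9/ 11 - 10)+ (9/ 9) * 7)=33/8 = 4.12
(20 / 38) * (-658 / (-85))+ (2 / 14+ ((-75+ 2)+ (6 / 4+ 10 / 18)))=-66.73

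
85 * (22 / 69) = 1870/69 = 27.10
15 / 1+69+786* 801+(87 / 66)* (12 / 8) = 27705567/44 = 629671.98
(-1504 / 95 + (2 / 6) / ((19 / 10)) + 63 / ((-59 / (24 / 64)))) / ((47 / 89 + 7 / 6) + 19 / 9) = -576701043/136694740 = -4.22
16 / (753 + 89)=8/421 = 0.02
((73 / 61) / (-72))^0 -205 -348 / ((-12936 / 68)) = -108970/539 = -202.17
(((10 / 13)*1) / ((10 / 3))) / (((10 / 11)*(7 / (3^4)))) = 2673/910 = 2.94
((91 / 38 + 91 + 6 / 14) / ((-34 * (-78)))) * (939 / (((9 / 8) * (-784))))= -867949/23044112 = -0.04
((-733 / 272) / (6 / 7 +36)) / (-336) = 733/3368448 = 0.00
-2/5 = -0.40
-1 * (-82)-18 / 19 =1540/19 = 81.05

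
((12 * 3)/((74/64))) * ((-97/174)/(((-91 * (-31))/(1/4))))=-4656/3026933 = 0.00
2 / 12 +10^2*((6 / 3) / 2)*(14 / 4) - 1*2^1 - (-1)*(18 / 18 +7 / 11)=23087/66 = 349.80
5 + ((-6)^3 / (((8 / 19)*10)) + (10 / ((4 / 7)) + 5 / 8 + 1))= -1087/40 = -27.18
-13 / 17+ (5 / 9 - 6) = -950/153 = -6.21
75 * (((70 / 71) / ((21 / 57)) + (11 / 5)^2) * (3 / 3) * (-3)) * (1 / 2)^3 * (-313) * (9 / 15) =112744791/2840 = 39698.87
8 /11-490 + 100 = -4282/11 = -389.27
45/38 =1.18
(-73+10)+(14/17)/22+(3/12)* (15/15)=-46909/748 = -62.71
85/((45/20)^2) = 1360/81 = 16.79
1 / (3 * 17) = 1/51 = 0.02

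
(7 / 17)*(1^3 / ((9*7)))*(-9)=-1/17 = -0.06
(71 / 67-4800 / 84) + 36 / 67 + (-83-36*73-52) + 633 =-1025021/469 = -2185.55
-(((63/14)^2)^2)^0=-1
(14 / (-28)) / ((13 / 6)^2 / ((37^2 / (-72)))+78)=-1369/212888 = -0.01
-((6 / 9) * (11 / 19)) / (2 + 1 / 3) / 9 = -22/1197 = -0.02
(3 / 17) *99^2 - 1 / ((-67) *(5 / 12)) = 9850209/5695 = 1729.62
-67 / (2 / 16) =-536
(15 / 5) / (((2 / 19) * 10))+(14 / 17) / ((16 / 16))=1249/340 = 3.67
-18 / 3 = -6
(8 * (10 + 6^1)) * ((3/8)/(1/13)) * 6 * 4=14976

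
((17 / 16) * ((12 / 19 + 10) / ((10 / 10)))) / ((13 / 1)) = 1717/1976 = 0.87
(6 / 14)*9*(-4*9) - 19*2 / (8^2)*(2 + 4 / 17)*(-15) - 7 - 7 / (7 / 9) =-256943/1904 = -134.95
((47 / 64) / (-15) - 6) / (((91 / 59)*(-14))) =342613/1223040 = 0.28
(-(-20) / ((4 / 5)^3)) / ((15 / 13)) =1625/48 = 33.85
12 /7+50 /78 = 643/273 = 2.36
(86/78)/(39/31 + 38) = 1333/47463 = 0.03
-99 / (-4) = 99/4 = 24.75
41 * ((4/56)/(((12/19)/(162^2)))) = 1703673/14 = 121690.93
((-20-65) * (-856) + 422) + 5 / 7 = 73182.71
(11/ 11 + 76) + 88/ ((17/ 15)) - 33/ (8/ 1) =20471/136 = 150.52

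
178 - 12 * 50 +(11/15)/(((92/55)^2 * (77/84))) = -892347/2116 = -421.71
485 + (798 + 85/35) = 8998/7 = 1285.43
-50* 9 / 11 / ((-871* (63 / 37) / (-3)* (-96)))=925/1073072 = 0.00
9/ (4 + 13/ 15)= 1.85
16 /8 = 2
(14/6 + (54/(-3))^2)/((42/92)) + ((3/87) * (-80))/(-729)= 105785426/147987 = 714.83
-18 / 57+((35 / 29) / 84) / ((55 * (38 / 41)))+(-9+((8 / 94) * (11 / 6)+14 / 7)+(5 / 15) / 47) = -48899497/6836808 = -7.15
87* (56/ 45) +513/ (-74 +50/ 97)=133697/1320 = 101.29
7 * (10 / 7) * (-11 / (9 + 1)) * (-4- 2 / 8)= 187/4 = 46.75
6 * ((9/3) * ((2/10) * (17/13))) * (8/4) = 612/65 = 9.42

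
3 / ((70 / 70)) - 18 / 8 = 3/4 = 0.75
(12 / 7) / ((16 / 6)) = 9/14 = 0.64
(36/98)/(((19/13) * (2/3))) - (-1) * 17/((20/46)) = 367531/9310 = 39.48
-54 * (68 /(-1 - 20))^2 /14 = -13872/343 = -40.44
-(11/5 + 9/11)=-166/55 = -3.02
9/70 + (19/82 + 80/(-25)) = -815/287 = -2.84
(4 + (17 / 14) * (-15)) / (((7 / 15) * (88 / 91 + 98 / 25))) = -323375/51884 = -6.23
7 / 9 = 0.78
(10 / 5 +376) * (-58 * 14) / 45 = -34104/5 = -6820.80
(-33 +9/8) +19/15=-3673/120 = -30.61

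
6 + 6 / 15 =32/5 = 6.40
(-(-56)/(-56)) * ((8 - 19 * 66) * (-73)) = -90958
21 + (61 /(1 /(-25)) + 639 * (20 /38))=-1167.68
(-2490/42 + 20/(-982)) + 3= -193524/3437 = -56.31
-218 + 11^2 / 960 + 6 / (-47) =-9836233/45120 = -218.00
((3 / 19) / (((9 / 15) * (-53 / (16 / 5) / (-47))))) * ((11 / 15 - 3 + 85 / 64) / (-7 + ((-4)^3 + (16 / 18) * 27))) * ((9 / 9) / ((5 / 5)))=17/1140 = 0.01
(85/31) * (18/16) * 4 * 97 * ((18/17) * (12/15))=31428/31 = 1013.81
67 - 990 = -923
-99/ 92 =-1.08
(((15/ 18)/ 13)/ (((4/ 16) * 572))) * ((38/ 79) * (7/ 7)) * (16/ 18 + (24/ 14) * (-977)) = -10018700/27756729 = -0.36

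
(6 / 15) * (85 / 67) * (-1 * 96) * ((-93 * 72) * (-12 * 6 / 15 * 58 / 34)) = -894799872/335 = -2671044.39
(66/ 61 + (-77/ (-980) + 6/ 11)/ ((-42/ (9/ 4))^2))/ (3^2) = 106423543/883787520 = 0.12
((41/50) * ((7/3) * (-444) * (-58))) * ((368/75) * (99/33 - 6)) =-453303872/625 = -725286.20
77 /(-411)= -0.19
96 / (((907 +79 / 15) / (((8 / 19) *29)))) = 83520/64999 = 1.28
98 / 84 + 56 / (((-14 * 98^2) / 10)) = 16747/14406 = 1.16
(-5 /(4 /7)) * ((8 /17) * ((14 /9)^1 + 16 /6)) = -2660/153 = -17.39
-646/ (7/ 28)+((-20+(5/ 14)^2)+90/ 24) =-127406/49 = -2600.12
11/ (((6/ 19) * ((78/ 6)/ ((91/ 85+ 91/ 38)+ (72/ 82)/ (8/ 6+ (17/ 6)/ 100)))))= 85819283/7792460 = 11.01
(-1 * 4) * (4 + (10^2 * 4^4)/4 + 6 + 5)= -25660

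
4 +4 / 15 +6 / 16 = 557/120 = 4.64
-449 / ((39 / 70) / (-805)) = 25301150/39 = 648747.44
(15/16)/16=15/256 = 0.06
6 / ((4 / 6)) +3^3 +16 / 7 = 268/7 = 38.29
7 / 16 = 0.44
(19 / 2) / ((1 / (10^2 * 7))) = 6650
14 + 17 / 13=199/13 = 15.31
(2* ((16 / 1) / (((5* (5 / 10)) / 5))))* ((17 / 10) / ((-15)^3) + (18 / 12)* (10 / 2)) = 479.97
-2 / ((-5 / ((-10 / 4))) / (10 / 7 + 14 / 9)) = -188/63 = -2.98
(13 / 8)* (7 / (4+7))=91/88 = 1.03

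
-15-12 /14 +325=2164/7 = 309.14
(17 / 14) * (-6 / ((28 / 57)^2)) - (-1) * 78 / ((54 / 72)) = 405053/5488 = 73.81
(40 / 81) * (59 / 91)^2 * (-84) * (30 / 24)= -696200/31941 = -21.80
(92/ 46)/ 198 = 1/99 = 0.01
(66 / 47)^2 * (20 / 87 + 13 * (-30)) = -49237320/64061 = -768.60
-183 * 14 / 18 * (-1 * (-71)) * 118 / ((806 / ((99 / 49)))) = -8432457/2821 = -2989.17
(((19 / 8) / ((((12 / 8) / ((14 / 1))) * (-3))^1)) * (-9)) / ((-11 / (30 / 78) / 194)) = -64505/143 = -451.08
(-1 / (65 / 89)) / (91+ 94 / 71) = -6319/426075 = -0.01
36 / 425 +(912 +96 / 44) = 4274196/4675 = 914.27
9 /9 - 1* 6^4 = -1295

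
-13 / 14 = -0.93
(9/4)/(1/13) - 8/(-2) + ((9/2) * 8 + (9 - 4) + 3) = 309/4 = 77.25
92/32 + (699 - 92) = 4879/8 = 609.88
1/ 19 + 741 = 14080/19 = 741.05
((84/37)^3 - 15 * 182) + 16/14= -963424678/354571 = -2717.16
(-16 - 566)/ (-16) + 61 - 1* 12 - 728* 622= -3621845/8 = -452730.62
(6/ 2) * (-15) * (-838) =37710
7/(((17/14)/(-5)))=-490/17 = -28.82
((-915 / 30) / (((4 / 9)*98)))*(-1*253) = 138897/784 = 177.16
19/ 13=1.46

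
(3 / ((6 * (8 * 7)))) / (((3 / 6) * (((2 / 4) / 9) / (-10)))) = -45/14 = -3.21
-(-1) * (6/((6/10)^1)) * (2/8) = 5/2 = 2.50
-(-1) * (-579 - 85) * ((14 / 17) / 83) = -6.59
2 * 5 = 10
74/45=1.64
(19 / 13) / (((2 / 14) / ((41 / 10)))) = 5453/130 = 41.95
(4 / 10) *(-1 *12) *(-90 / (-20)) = -108/5 = -21.60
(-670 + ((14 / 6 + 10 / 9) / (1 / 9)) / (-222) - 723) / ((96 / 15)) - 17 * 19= -540.68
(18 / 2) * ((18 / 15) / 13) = 54/65 = 0.83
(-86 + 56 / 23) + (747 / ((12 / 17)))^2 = 412089895/368 = 1119809.50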